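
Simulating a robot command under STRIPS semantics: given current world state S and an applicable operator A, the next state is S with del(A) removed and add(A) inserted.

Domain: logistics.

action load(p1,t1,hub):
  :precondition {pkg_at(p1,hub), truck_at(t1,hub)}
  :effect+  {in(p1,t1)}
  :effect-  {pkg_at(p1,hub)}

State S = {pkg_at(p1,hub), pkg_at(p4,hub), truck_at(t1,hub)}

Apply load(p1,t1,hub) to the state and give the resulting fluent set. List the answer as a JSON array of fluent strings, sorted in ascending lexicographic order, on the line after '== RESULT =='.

Progress:
  pre ⊆ S: {pkg_at(p1,hub), truck_at(t1,hub)} ⊆ S  — applicable
  S \ del = {pkg_at(p4,hub), truck_at(t1,hub)}
  ∪ add   = {in(p1,t1), pkg_at(p4,hub), truck_at(t1,hub)}

== RESULT ==
["in(p1,t1)", "pkg_at(p4,hub)", "truck_at(t1,hub)"]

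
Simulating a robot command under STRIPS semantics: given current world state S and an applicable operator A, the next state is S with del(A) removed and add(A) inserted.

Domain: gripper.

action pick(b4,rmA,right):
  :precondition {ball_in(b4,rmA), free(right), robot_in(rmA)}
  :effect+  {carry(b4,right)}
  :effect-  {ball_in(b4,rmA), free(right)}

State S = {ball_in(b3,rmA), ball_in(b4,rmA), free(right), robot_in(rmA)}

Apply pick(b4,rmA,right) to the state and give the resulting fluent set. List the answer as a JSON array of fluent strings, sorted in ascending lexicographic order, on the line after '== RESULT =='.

Progress:
  pre ⊆ S: {ball_in(b4,rmA), free(right), robot_in(rmA)} ⊆ S  — applicable
  S \ del = {ball_in(b3,rmA), robot_in(rmA)}
  ∪ add   = {ball_in(b3,rmA), carry(b4,right), robot_in(rmA)}

== RESULT ==
["ball_in(b3,rmA)", "carry(b4,right)", "robot_in(rmA)"]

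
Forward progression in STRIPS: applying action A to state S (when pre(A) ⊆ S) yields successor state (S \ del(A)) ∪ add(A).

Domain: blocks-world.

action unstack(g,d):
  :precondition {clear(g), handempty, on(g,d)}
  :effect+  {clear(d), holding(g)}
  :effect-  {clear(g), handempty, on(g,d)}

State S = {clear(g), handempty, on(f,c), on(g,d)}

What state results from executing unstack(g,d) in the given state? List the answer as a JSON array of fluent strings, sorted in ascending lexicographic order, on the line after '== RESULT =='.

Progress:
  pre ⊆ S: {clear(g), handempty, on(g,d)} ⊆ S  — applicable
  S \ del = {on(f,c)}
  ∪ add   = {clear(d), holding(g), on(f,c)}

== RESULT ==
["clear(d)", "holding(g)", "on(f,c)"]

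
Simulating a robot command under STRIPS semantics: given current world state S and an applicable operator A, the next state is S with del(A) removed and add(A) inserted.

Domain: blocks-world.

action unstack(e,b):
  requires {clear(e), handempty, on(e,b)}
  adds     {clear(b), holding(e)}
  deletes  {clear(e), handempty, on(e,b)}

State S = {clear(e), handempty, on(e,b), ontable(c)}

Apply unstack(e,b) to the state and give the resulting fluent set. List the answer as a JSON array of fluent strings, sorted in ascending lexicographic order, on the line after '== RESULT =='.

Compute (S \ del) ∪ add:
  pre ⊆ S: {clear(e), handempty, on(e,b)} ⊆ S  — applicable
  S \ del = {ontable(c)}
  ∪ add   = {clear(b), holding(e), ontable(c)}

== RESULT ==
["clear(b)", "holding(e)", "ontable(c)"]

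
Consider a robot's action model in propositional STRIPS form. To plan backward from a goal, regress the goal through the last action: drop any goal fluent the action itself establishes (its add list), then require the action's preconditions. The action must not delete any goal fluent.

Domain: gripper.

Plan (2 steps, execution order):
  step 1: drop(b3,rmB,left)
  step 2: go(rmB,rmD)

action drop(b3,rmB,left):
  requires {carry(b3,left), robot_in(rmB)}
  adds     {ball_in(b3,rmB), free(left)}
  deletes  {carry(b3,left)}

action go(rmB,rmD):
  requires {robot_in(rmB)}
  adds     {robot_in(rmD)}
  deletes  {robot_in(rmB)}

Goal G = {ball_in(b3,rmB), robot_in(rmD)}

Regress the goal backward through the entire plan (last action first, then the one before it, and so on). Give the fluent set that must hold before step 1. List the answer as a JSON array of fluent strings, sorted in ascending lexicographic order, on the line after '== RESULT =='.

Regress step by step:
  through step 2 (go(rmB,rmD)): drop {robot_in(rmD)}, keep {ball_in(b3,rmB)}, require {robot_in(rmB)}
    → {ball_in(b3,rmB), robot_in(rmB)}
  through step 1 (drop(b3,rmB,left)): drop {ball_in(b3,rmB)}, keep {robot_in(rmB)}, require {carry(b3,left), robot_in(rmB)}
    → {carry(b3,left), robot_in(rmB)}

== RESULT ==
["carry(b3,left)", "robot_in(rmB)"]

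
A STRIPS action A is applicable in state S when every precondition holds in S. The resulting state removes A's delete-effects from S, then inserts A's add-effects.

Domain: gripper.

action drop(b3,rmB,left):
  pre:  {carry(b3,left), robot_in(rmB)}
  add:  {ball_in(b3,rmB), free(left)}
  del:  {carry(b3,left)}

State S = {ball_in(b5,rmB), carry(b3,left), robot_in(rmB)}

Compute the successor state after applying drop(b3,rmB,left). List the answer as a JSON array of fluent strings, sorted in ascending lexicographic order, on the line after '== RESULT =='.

Progress:
  pre ⊆ S: {carry(b3,left), robot_in(rmB)} ⊆ S  — applicable
  S \ del = {ball_in(b5,rmB), robot_in(rmB)}
  ∪ add   = {ball_in(b3,rmB), ball_in(b5,rmB), free(left), robot_in(rmB)}

== RESULT ==
["ball_in(b3,rmB)", "ball_in(b5,rmB)", "free(left)", "robot_in(rmB)"]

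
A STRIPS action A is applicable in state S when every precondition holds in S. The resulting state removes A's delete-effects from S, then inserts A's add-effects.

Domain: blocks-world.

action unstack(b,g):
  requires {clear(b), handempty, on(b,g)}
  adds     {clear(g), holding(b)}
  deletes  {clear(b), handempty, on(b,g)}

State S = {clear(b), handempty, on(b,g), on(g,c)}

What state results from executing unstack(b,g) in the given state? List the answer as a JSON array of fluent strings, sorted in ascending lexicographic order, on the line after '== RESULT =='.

Progress:
  pre ⊆ S: {clear(b), handempty, on(b,g)} ⊆ S  — applicable
  S \ del = {on(g,c)}
  ∪ add   = {clear(g), holding(b), on(g,c)}

== RESULT ==
["clear(g)", "holding(b)", "on(g,c)"]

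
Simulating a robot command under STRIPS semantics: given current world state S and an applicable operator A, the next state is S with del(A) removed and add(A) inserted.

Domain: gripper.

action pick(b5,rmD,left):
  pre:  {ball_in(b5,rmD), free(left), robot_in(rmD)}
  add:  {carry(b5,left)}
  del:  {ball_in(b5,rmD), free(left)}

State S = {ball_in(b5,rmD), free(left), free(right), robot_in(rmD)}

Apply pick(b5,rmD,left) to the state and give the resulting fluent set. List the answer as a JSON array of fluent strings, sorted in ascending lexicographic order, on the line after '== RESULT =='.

Compute (S \ del) ∪ add:
  pre ⊆ S: {ball_in(b5,rmD), free(left), robot_in(rmD)} ⊆ S  — applicable
  S \ del = {free(right), robot_in(rmD)}
  ∪ add   = {carry(b5,left), free(right), robot_in(rmD)}

== RESULT ==
["carry(b5,left)", "free(right)", "robot_in(rmD)"]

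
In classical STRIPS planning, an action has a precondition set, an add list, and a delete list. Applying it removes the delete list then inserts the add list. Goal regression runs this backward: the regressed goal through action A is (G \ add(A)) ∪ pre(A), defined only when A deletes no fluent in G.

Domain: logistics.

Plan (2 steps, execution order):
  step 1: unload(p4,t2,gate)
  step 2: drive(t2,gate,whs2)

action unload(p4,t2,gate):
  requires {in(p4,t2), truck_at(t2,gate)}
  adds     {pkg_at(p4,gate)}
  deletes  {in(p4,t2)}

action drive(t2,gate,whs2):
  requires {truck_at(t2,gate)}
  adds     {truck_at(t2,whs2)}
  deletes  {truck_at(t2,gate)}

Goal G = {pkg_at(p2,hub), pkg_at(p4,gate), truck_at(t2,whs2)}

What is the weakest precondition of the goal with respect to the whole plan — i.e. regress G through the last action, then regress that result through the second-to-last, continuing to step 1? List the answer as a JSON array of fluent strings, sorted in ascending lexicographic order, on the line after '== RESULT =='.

Work backward from the goal:
  through step 2 (drive(t2,gate,whs2)): drop {truck_at(t2,whs2)}, keep {pkg_at(p2,hub), pkg_at(p4,gate)}, require {truck_at(t2,gate)}
    → {pkg_at(p2,hub), pkg_at(p4,gate), truck_at(t2,gate)}
  through step 1 (unload(p4,t2,gate)): drop {pkg_at(p4,gate)}, keep {pkg_at(p2,hub), truck_at(t2,gate)}, require {in(p4,t2), truck_at(t2,gate)}
    → {in(p4,t2), pkg_at(p2,hub), truck_at(t2,gate)}

== RESULT ==
["in(p4,t2)", "pkg_at(p2,hub)", "truck_at(t2,gate)"]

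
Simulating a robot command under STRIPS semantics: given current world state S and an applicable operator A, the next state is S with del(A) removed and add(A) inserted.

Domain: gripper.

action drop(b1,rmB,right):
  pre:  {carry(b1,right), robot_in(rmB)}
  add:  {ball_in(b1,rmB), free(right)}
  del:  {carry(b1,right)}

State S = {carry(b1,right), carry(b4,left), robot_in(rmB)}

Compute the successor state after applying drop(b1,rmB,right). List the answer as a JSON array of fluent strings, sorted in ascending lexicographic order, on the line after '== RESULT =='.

Compute (S \ del) ∪ add:
  pre ⊆ S: {carry(b1,right), robot_in(rmB)} ⊆ S  — applicable
  S \ del = {carry(b4,left), robot_in(rmB)}
  ∪ add   = {ball_in(b1,rmB), carry(b4,left), free(right), robot_in(rmB)}

== RESULT ==
["ball_in(b1,rmB)", "carry(b4,left)", "free(right)", "robot_in(rmB)"]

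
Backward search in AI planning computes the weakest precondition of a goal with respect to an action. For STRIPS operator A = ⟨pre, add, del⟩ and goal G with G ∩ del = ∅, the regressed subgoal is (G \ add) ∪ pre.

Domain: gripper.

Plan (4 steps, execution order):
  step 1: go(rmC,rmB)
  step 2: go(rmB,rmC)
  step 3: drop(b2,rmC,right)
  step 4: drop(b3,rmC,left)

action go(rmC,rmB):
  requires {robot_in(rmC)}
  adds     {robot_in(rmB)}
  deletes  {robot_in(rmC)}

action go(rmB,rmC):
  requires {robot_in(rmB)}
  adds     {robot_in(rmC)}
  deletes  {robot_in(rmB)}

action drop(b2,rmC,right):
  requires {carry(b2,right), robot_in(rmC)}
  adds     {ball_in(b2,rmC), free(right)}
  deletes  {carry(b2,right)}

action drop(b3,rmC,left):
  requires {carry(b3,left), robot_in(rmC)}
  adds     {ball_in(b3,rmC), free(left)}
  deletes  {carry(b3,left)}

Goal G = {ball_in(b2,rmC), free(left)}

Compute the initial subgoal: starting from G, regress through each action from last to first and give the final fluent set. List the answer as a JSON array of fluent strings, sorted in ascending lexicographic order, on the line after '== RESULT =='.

Regress step by step:
  through step 4 (drop(b3,rmC,left)): drop {free(left)}, keep {ball_in(b2,rmC)}, require {carry(b3,left), robot_in(rmC)}
    → {ball_in(b2,rmC), carry(b3,left), robot_in(rmC)}
  through step 3 (drop(b2,rmC,right)): drop {ball_in(b2,rmC)}, keep {carry(b3,left), robot_in(rmC)}, require {carry(b2,right), robot_in(rmC)}
    → {carry(b2,right), carry(b3,left), robot_in(rmC)}
  through step 2 (go(rmB,rmC)): drop {robot_in(rmC)}, keep {carry(b2,right), carry(b3,left)}, require {robot_in(rmB)}
    → {carry(b2,right), carry(b3,left), robot_in(rmB)}
  through step 1 (go(rmC,rmB)): drop {robot_in(rmB)}, keep {carry(b2,right), carry(b3,left)}, require {robot_in(rmC)}
    → {carry(b2,right), carry(b3,left), robot_in(rmC)}

== RESULT ==
["carry(b2,right)", "carry(b3,left)", "robot_in(rmC)"]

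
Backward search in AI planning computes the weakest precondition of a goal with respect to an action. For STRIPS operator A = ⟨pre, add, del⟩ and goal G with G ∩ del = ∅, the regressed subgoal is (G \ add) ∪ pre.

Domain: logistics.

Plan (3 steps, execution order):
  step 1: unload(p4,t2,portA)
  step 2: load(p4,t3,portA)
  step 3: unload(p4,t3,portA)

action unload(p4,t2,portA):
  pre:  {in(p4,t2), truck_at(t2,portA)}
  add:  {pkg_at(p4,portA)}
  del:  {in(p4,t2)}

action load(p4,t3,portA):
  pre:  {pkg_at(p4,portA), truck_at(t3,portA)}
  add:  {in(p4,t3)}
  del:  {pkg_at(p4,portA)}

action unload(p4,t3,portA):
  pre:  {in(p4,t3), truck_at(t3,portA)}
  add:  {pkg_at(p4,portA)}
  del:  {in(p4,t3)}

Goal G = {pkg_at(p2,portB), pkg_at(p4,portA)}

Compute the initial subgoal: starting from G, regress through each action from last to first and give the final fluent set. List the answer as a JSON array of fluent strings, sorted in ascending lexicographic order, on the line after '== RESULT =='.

Work backward from the goal:
  through step 3 (unload(p4,t3,portA)): drop {pkg_at(p4,portA)}, keep {pkg_at(p2,portB)}, require {in(p4,t3), truck_at(t3,portA)}
    → {in(p4,t3), pkg_at(p2,portB), truck_at(t3,portA)}
  through step 2 (load(p4,t3,portA)): drop {in(p4,t3)}, keep {pkg_at(p2,portB), truck_at(t3,portA)}, require {pkg_at(p4,portA), truck_at(t3,portA)}
    → {pkg_at(p2,portB), pkg_at(p4,portA), truck_at(t3,portA)}
  through step 1 (unload(p4,t2,portA)): drop {pkg_at(p4,portA)}, keep {pkg_at(p2,portB), truck_at(t3,portA)}, require {in(p4,t2), truck_at(t2,portA)}
    → {in(p4,t2), pkg_at(p2,portB), truck_at(t2,portA), truck_at(t3,portA)}

== RESULT ==
["in(p4,t2)", "pkg_at(p2,portB)", "truck_at(t2,portA)", "truck_at(t3,portA)"]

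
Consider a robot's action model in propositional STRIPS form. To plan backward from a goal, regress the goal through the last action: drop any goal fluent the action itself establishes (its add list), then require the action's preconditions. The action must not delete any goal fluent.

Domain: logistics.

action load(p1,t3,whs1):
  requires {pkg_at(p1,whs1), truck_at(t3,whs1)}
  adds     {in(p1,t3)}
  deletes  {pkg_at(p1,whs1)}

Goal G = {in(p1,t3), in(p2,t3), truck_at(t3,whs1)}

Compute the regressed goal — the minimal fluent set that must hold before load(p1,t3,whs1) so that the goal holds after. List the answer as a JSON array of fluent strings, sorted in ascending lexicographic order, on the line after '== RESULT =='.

Compute (G \ add) ∪ pre:
  G ∩ del = {}  (empty — regression defined)
  G \ add = {in(p1,t3), in(p2,t3), truck_at(t3,whs1)} \ {in(p1,t3)} = {in(p2,t3), truck_at(t3,whs1)}
  ∪ pre   = {in(p2,t3), truck_at(t3,whs1)} ∪ {pkg_at(p1,whs1), truck_at(t3,whs1)}
          = {in(p2,t3), pkg_at(p1,whs1), truck_at(t3,whs1)}

== RESULT ==
["in(p2,t3)", "pkg_at(p1,whs1)", "truck_at(t3,whs1)"]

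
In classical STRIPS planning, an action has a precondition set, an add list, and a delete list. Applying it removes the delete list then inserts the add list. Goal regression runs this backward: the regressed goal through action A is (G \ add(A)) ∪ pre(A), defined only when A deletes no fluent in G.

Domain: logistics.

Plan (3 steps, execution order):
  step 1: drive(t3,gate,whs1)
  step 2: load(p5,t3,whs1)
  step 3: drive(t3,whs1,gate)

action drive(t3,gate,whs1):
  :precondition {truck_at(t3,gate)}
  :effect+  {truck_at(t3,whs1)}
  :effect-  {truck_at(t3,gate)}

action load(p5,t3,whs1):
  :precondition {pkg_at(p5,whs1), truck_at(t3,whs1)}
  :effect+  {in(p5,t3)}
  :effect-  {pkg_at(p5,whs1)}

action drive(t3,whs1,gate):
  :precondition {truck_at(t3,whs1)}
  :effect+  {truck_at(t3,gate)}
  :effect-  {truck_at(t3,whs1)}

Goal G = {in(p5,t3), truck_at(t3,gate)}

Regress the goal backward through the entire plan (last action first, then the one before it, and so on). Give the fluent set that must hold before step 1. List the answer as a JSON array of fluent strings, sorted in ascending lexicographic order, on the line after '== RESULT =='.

Regress step by step:
  through step 3 (drive(t3,whs1,gate)): drop {truck_at(t3,gate)}, keep {in(p5,t3)}, require {truck_at(t3,whs1)}
    → {in(p5,t3), truck_at(t3,whs1)}
  through step 2 (load(p5,t3,whs1)): drop {in(p5,t3)}, keep {truck_at(t3,whs1)}, require {pkg_at(p5,whs1), truck_at(t3,whs1)}
    → {pkg_at(p5,whs1), truck_at(t3,whs1)}
  through step 1 (drive(t3,gate,whs1)): drop {truck_at(t3,whs1)}, keep {pkg_at(p5,whs1)}, require {truck_at(t3,gate)}
    → {pkg_at(p5,whs1), truck_at(t3,gate)}

== RESULT ==
["pkg_at(p5,whs1)", "truck_at(t3,gate)"]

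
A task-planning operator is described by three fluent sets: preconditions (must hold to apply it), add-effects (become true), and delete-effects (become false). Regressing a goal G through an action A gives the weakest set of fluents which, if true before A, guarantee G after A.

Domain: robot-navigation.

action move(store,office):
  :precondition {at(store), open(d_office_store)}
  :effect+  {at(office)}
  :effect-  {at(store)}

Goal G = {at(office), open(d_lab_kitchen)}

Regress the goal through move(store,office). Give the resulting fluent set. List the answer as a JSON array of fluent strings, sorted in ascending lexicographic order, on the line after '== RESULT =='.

Regress:
  G ∩ del = {}  (empty — regression defined)
  G \ add = {at(office), open(d_lab_kitchen)} \ {at(office)} = {open(d_lab_kitchen)}
  ∪ pre   = {open(d_lab_kitchen)} ∪ {at(store), open(d_office_store)}
          = {at(store), open(d_lab_kitchen), open(d_office_store)}

== RESULT ==
["at(store)", "open(d_lab_kitchen)", "open(d_office_store)"]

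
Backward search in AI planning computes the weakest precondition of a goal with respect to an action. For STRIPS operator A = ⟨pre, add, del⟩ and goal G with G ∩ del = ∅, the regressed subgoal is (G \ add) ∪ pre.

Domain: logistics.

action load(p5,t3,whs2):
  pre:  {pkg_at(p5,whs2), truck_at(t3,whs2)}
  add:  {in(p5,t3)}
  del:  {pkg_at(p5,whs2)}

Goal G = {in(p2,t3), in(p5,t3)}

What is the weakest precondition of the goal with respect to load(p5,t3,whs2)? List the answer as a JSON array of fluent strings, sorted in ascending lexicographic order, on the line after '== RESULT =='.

Compute (G \ add) ∪ pre:
  G ∩ del = {}  (empty — regression defined)
  G \ add = {in(p2,t3), in(p5,t3)} \ {in(p5,t3)} = {in(p2,t3)}
  ∪ pre   = {in(p2,t3)} ∪ {pkg_at(p5,whs2), truck_at(t3,whs2)}
          = {in(p2,t3), pkg_at(p5,whs2), truck_at(t3,whs2)}

== RESULT ==
["in(p2,t3)", "pkg_at(p5,whs2)", "truck_at(t3,whs2)"]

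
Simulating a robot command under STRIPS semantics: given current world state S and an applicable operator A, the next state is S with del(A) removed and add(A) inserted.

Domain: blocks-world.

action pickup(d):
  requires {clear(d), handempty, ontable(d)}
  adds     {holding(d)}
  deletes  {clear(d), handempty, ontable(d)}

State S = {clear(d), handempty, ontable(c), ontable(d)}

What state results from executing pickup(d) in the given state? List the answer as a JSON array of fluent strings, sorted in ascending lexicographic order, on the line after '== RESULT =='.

Progress:
  pre ⊆ S: {clear(d), handempty, ontable(d)} ⊆ S  — applicable
  S \ del = {ontable(c)}
  ∪ add   = {holding(d), ontable(c)}

== RESULT ==
["holding(d)", "ontable(c)"]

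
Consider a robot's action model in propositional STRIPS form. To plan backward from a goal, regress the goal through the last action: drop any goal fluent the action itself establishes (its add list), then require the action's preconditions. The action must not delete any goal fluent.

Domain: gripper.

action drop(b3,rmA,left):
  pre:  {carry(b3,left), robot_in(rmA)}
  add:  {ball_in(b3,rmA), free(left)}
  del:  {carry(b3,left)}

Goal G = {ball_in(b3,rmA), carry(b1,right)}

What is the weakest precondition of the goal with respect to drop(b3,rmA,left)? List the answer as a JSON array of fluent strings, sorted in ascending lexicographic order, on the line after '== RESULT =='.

Compute (G \ add) ∪ pre:
  G ∩ del = {}  (empty — regression defined)
  G \ add = {ball_in(b3,rmA), carry(b1,right)} \ {ball_in(b3,rmA), free(left)} = {carry(b1,right)}
  ∪ pre   = {carry(b1,right)} ∪ {carry(b3,left), robot_in(rmA)}
          = {carry(b1,right), carry(b3,left), robot_in(rmA)}

== RESULT ==
["carry(b1,right)", "carry(b3,left)", "robot_in(rmA)"]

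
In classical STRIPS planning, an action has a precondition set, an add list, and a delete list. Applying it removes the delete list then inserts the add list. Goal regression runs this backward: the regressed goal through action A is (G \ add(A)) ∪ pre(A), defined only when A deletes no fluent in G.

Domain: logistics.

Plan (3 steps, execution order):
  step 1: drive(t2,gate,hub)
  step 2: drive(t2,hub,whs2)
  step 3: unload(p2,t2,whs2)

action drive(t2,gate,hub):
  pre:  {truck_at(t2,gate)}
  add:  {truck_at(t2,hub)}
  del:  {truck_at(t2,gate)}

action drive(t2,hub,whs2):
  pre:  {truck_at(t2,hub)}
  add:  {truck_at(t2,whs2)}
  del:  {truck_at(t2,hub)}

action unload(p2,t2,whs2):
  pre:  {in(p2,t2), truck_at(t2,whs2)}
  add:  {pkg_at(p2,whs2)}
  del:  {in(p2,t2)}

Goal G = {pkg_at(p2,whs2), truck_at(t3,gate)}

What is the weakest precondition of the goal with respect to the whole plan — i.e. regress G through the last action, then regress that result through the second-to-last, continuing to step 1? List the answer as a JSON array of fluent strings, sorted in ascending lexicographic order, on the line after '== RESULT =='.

Work backward from the goal:
  through step 3 (unload(p2,t2,whs2)): drop {pkg_at(p2,whs2)}, keep {truck_at(t3,gate)}, require {in(p2,t2), truck_at(t2,whs2)}
    → {in(p2,t2), truck_at(t2,whs2), truck_at(t3,gate)}
  through step 2 (drive(t2,hub,whs2)): drop {truck_at(t2,whs2)}, keep {in(p2,t2), truck_at(t3,gate)}, require {truck_at(t2,hub)}
    → {in(p2,t2), truck_at(t2,hub), truck_at(t3,gate)}
  through step 1 (drive(t2,gate,hub)): drop {truck_at(t2,hub)}, keep {in(p2,t2), truck_at(t3,gate)}, require {truck_at(t2,gate)}
    → {in(p2,t2), truck_at(t2,gate), truck_at(t3,gate)}

== RESULT ==
["in(p2,t2)", "truck_at(t2,gate)", "truck_at(t3,gate)"]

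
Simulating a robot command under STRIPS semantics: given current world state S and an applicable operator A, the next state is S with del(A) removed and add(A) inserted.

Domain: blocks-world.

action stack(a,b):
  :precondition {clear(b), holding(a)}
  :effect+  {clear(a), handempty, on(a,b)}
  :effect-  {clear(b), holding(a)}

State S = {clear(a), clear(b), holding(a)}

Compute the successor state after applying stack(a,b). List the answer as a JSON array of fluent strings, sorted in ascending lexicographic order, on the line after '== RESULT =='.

Compute (S \ del) ∪ add:
  pre ⊆ S: {clear(b), holding(a)} ⊆ S  — applicable
  S \ del = {clear(a)}
  ∪ add   = {clear(a), handempty, on(a,b)}

== RESULT ==
["clear(a)", "handempty", "on(a,b)"]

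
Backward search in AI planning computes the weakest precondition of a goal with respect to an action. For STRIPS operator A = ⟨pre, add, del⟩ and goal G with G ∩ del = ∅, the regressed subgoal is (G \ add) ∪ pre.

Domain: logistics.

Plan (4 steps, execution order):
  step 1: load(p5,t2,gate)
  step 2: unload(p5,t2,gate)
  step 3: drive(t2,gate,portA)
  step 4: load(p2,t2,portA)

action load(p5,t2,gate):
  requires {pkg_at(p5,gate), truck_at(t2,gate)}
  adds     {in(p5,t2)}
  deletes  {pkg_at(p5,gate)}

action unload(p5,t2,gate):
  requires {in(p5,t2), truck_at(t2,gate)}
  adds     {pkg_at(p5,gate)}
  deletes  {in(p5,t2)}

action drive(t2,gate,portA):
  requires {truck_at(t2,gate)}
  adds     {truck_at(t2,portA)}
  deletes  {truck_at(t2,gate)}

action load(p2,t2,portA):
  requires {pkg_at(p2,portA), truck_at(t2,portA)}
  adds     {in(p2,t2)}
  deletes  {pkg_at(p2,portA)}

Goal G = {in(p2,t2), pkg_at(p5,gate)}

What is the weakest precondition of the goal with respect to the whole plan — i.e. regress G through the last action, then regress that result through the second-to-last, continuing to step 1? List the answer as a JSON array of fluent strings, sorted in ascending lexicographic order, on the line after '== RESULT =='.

Regress step by step:
  through step 4 (load(p2,t2,portA)): drop {in(p2,t2)}, keep {pkg_at(p5,gate)}, require {pkg_at(p2,portA), truck_at(t2,portA)}
    → {pkg_at(p2,portA), pkg_at(p5,gate), truck_at(t2,portA)}
  through step 3 (drive(t2,gate,portA)): drop {truck_at(t2,portA)}, keep {pkg_at(p2,portA), pkg_at(p5,gate)}, require {truck_at(t2,gate)}
    → {pkg_at(p2,portA), pkg_at(p5,gate), truck_at(t2,gate)}
  through step 2 (unload(p5,t2,gate)): drop {pkg_at(p5,gate)}, keep {pkg_at(p2,portA), truck_at(t2,gate)}, require {in(p5,t2), truck_at(t2,gate)}
    → {in(p5,t2), pkg_at(p2,portA), truck_at(t2,gate)}
  through step 1 (load(p5,t2,gate)): drop {in(p5,t2)}, keep {pkg_at(p2,portA), truck_at(t2,gate)}, require {pkg_at(p5,gate), truck_at(t2,gate)}
    → {pkg_at(p2,portA), pkg_at(p5,gate), truck_at(t2,gate)}

== RESULT ==
["pkg_at(p2,portA)", "pkg_at(p5,gate)", "truck_at(t2,gate)"]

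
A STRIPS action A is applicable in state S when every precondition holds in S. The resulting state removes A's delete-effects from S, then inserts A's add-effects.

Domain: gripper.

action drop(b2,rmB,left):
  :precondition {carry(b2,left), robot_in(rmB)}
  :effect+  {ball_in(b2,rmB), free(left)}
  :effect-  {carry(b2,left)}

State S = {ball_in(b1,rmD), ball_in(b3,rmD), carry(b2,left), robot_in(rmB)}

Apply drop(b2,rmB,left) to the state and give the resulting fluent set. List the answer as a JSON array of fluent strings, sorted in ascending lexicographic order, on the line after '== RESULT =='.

Progress:
  pre ⊆ S: {carry(b2,left), robot_in(rmB)} ⊆ S  — applicable
  S \ del = {ball_in(b1,rmD), ball_in(b3,rmD), robot_in(rmB)}
  ∪ add   = {ball_in(b1,rmD), ball_in(b2,rmB), ball_in(b3,rmD), free(left), robot_in(rmB)}

== RESULT ==
["ball_in(b1,rmD)", "ball_in(b2,rmB)", "ball_in(b3,rmD)", "free(left)", "robot_in(rmB)"]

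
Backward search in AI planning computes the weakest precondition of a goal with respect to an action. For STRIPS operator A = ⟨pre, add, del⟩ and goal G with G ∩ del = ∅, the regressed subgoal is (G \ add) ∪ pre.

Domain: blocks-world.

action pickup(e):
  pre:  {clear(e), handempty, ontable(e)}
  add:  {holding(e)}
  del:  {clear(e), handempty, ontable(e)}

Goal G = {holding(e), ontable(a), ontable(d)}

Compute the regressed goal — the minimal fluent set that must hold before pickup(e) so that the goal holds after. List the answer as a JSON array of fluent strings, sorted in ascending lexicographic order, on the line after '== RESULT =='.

Compute (G \ add) ∪ pre:
  G ∩ del = {}  (empty — regression defined)
  G \ add = {holding(e), ontable(a), ontable(d)} \ {holding(e)} = {ontable(a), ontable(d)}
  ∪ pre   = {ontable(a), ontable(d)} ∪ {clear(e), handempty, ontable(e)}
          = {clear(e), handempty, ontable(a), ontable(d), ontable(e)}

== RESULT ==
["clear(e)", "handempty", "ontable(a)", "ontable(d)", "ontable(e)"]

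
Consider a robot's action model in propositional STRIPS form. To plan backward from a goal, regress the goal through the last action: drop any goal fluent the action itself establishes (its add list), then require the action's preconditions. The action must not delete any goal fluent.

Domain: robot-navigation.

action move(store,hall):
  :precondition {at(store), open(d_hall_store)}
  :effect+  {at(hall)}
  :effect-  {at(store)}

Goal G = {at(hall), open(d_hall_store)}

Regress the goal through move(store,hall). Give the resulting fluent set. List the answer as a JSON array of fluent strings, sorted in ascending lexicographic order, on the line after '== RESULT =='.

Regress:
  G ∩ del = {}  (empty — regression defined)
  G \ add = {at(hall), open(d_hall_store)} \ {at(hall)} = {open(d_hall_store)}
  ∪ pre   = {open(d_hall_store)} ∪ {at(store), open(d_hall_store)}
          = {at(store), open(d_hall_store)}

== RESULT ==
["at(store)", "open(d_hall_store)"]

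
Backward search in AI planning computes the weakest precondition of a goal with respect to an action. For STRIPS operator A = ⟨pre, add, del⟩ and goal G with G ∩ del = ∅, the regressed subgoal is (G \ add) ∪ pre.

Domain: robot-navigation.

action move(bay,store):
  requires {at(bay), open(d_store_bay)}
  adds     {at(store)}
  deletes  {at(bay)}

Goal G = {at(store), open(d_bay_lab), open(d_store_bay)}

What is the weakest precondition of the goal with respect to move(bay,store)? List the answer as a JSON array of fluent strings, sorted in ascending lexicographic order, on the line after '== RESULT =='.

Regress:
  G ∩ del = {}  (empty — regression defined)
  G \ add = {at(store), open(d_bay_lab), open(d_store_bay)} \ {at(store)} = {open(d_bay_lab), open(d_store_bay)}
  ∪ pre   = {open(d_bay_lab), open(d_store_bay)} ∪ {at(bay), open(d_store_bay)}
          = {at(bay), open(d_bay_lab), open(d_store_bay)}

== RESULT ==
["at(bay)", "open(d_bay_lab)", "open(d_store_bay)"]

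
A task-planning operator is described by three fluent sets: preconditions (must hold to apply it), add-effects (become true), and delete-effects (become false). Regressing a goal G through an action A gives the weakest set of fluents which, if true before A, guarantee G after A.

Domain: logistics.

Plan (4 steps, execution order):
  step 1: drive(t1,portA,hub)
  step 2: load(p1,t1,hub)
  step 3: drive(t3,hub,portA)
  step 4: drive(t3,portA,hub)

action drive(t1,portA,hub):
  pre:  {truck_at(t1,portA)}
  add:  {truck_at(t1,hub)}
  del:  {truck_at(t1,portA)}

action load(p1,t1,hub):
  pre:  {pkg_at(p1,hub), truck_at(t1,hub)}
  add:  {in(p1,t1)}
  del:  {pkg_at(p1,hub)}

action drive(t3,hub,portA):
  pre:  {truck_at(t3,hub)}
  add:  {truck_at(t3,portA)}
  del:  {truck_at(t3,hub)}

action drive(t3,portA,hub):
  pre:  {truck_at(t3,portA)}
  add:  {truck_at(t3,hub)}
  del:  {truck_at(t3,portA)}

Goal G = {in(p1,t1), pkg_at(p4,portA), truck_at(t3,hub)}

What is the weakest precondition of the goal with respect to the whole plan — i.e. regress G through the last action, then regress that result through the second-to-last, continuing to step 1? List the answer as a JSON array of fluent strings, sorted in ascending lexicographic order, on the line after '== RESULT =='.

Regress step by step:
  through step 4 (drive(t3,portA,hub)): drop {truck_at(t3,hub)}, keep {in(p1,t1), pkg_at(p4,portA)}, require {truck_at(t3,portA)}
    → {in(p1,t1), pkg_at(p4,portA), truck_at(t3,portA)}
  through step 3 (drive(t3,hub,portA)): drop {truck_at(t3,portA)}, keep {in(p1,t1), pkg_at(p4,portA)}, require {truck_at(t3,hub)}
    → {in(p1,t1), pkg_at(p4,portA), truck_at(t3,hub)}
  through step 2 (load(p1,t1,hub)): drop {in(p1,t1)}, keep {pkg_at(p4,portA), truck_at(t3,hub)}, require {pkg_at(p1,hub), truck_at(t1,hub)}
    → {pkg_at(p1,hub), pkg_at(p4,portA), truck_at(t1,hub), truck_at(t3,hub)}
  through step 1 (drive(t1,portA,hub)): drop {truck_at(t1,hub)}, keep {pkg_at(p1,hub), pkg_at(p4,portA), truck_at(t3,hub)}, require {truck_at(t1,portA)}
    → {pkg_at(p1,hub), pkg_at(p4,portA), truck_at(t1,portA), truck_at(t3,hub)}

== RESULT ==
["pkg_at(p1,hub)", "pkg_at(p4,portA)", "truck_at(t1,portA)", "truck_at(t3,hub)"]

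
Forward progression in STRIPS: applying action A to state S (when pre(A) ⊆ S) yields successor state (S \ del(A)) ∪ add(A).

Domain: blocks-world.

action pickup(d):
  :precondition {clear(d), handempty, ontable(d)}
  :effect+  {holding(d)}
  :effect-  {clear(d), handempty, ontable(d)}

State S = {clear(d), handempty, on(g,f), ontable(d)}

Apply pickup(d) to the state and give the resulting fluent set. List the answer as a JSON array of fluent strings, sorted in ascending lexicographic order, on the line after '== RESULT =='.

Compute (S \ del) ∪ add:
  pre ⊆ S: {clear(d), handempty, ontable(d)} ⊆ S  — applicable
  S \ del = {on(g,f)}
  ∪ add   = {holding(d), on(g,f)}

== RESULT ==
["holding(d)", "on(g,f)"]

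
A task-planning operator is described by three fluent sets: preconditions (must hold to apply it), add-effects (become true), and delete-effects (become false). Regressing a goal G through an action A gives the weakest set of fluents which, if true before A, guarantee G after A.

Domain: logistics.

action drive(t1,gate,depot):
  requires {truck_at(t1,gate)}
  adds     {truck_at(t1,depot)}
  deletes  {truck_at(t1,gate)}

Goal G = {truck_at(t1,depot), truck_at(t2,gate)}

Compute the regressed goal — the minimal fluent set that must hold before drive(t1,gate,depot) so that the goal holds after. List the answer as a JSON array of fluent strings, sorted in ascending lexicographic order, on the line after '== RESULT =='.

Compute (G \ add) ∪ pre:
  G ∩ del = {}  (empty — regression defined)
  G \ add = {truck_at(t1,depot), truck_at(t2,gate)} \ {truck_at(t1,depot)} = {truck_at(t2,gate)}
  ∪ pre   = {truck_at(t2,gate)} ∪ {truck_at(t1,gate)}
          = {truck_at(t1,gate), truck_at(t2,gate)}

== RESULT ==
["truck_at(t1,gate)", "truck_at(t2,gate)"]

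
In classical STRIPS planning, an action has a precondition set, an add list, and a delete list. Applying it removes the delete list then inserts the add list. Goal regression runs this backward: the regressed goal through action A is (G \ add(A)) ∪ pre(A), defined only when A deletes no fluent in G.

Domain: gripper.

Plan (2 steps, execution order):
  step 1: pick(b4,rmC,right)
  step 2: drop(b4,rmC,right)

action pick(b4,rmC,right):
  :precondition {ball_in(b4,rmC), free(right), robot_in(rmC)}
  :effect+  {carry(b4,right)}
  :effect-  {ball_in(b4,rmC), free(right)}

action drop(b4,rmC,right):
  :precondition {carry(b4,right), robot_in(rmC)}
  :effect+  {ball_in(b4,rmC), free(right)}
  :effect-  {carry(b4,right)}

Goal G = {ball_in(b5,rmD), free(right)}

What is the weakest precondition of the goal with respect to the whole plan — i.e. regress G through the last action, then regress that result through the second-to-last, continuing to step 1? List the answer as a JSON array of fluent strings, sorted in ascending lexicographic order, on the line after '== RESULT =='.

Regress step by step:
  through step 2 (drop(b4,rmC,right)): drop {free(right)}, keep {ball_in(b5,rmD)}, require {carry(b4,right), robot_in(rmC)}
    → {ball_in(b5,rmD), carry(b4,right), robot_in(rmC)}
  through step 1 (pick(b4,rmC,right)): drop {carry(b4,right)}, keep {ball_in(b5,rmD), robot_in(rmC)}, require {ball_in(b4,rmC), free(right), robot_in(rmC)}
    → {ball_in(b4,rmC), ball_in(b5,rmD), free(right), robot_in(rmC)}

== RESULT ==
["ball_in(b4,rmC)", "ball_in(b5,rmD)", "free(right)", "robot_in(rmC)"]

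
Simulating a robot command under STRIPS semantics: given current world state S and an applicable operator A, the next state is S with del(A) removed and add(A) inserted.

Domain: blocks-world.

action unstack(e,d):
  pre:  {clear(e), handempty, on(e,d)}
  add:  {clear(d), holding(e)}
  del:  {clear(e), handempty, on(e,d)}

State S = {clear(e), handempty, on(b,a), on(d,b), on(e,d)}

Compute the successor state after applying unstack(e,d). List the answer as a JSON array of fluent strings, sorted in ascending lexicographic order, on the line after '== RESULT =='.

Progress:
  pre ⊆ S: {clear(e), handempty, on(e,d)} ⊆ S  — applicable
  S \ del = {on(b,a), on(d,b)}
  ∪ add   = {clear(d), holding(e), on(b,a), on(d,b)}

== RESULT ==
["clear(d)", "holding(e)", "on(b,a)", "on(d,b)"]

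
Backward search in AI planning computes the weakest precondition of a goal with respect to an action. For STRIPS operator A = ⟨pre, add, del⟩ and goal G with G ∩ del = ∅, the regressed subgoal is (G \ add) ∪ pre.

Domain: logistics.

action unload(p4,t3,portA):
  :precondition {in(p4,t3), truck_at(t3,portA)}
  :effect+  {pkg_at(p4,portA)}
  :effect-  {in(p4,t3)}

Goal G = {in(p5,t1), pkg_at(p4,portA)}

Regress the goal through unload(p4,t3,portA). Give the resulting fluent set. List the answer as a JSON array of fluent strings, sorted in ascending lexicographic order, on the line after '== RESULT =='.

Regress:
  G ∩ del = {}  (empty — regression defined)
  G \ add = {in(p5,t1), pkg_at(p4,portA)} \ {pkg_at(p4,portA)} = {in(p5,t1)}
  ∪ pre   = {in(p5,t1)} ∪ {in(p4,t3), truck_at(t3,portA)}
          = {in(p4,t3), in(p5,t1), truck_at(t3,portA)}

== RESULT ==
["in(p4,t3)", "in(p5,t1)", "truck_at(t3,portA)"]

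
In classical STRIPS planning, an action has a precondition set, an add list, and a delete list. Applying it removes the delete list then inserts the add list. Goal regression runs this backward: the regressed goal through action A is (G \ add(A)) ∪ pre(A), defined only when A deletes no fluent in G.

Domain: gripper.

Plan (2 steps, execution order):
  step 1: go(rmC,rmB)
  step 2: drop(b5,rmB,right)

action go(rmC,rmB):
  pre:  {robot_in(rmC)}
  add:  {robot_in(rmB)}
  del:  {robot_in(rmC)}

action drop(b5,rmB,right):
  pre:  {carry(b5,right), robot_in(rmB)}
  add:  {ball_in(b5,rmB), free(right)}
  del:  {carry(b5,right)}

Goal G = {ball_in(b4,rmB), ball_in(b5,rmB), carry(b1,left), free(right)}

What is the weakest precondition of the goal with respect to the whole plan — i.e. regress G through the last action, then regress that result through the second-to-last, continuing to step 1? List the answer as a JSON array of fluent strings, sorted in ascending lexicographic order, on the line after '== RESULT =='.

Regress step by step:
  through step 2 (drop(b5,rmB,right)): drop {ball_in(b5,rmB), free(right)}, keep {ball_in(b4,rmB), carry(b1,left)}, require {carry(b5,right), robot_in(rmB)}
    → {ball_in(b4,rmB), carry(b1,left), carry(b5,right), robot_in(rmB)}
  through step 1 (go(rmC,rmB)): drop {robot_in(rmB)}, keep {ball_in(b4,rmB), carry(b1,left), carry(b5,right)}, require {robot_in(rmC)}
    → {ball_in(b4,rmB), carry(b1,left), carry(b5,right), robot_in(rmC)}

== RESULT ==
["ball_in(b4,rmB)", "carry(b1,left)", "carry(b5,right)", "robot_in(rmC)"]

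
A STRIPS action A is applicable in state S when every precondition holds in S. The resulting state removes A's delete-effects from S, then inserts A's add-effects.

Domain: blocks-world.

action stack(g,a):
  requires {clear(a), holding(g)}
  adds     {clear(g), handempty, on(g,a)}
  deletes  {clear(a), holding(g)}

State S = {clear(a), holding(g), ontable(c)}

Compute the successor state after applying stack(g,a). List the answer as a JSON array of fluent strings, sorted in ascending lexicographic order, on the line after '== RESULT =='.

Progress:
  pre ⊆ S: {clear(a), holding(g)} ⊆ S  — applicable
  S \ del = {ontable(c)}
  ∪ add   = {clear(g), handempty, on(g,a), ontable(c)}

== RESULT ==
["clear(g)", "handempty", "on(g,a)", "ontable(c)"]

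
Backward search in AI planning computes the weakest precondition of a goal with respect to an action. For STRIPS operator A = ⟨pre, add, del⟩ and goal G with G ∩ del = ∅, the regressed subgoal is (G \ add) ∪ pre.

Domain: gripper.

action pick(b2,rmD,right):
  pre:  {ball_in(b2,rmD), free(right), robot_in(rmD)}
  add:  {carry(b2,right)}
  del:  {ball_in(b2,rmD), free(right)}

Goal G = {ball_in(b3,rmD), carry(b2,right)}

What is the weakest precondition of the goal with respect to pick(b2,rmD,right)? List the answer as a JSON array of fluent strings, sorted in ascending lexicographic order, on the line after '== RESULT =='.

Compute (G \ add) ∪ pre:
  G ∩ del = {}  (empty — regression defined)
  G \ add = {ball_in(b3,rmD), carry(b2,right)} \ {carry(b2,right)} = {ball_in(b3,rmD)}
  ∪ pre   = {ball_in(b3,rmD)} ∪ {ball_in(b2,rmD), free(right), robot_in(rmD)}
          = {ball_in(b2,rmD), ball_in(b3,rmD), free(right), robot_in(rmD)}

== RESULT ==
["ball_in(b2,rmD)", "ball_in(b3,rmD)", "free(right)", "robot_in(rmD)"]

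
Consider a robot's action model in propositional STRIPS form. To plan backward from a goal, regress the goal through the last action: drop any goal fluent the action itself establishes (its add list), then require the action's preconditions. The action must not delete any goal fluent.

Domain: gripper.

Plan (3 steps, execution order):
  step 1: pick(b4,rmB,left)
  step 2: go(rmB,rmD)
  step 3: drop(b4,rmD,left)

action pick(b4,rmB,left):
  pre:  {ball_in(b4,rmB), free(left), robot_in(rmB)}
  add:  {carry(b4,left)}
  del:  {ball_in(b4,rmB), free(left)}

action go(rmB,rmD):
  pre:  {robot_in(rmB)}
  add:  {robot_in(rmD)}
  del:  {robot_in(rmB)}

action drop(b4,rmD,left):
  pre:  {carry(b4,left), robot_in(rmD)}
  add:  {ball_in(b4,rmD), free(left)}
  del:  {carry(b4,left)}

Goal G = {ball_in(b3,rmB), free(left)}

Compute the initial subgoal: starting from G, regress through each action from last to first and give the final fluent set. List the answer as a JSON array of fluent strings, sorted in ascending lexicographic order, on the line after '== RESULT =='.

Regress step by step:
  through step 3 (drop(b4,rmD,left)): drop {free(left)}, keep {ball_in(b3,rmB)}, require {carry(b4,left), robot_in(rmD)}
    → {ball_in(b3,rmB), carry(b4,left), robot_in(rmD)}
  through step 2 (go(rmB,rmD)): drop {robot_in(rmD)}, keep {ball_in(b3,rmB), carry(b4,left)}, require {robot_in(rmB)}
    → {ball_in(b3,rmB), carry(b4,left), robot_in(rmB)}
  through step 1 (pick(b4,rmB,left)): drop {carry(b4,left)}, keep {ball_in(b3,rmB), robot_in(rmB)}, require {ball_in(b4,rmB), free(left), robot_in(rmB)}
    → {ball_in(b3,rmB), ball_in(b4,rmB), free(left), robot_in(rmB)}

== RESULT ==
["ball_in(b3,rmB)", "ball_in(b4,rmB)", "free(left)", "robot_in(rmB)"]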